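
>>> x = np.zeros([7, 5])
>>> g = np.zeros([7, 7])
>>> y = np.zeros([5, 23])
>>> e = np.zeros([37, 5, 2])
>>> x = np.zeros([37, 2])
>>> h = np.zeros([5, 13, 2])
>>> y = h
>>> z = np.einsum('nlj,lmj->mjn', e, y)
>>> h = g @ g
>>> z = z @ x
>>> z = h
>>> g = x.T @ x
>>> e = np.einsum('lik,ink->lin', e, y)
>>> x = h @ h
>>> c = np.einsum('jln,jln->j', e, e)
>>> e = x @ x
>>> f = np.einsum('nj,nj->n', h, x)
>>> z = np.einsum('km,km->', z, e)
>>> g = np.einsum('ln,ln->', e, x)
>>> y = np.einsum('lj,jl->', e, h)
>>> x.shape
(7, 7)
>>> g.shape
()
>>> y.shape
()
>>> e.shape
(7, 7)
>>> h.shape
(7, 7)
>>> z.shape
()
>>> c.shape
(37,)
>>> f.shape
(7,)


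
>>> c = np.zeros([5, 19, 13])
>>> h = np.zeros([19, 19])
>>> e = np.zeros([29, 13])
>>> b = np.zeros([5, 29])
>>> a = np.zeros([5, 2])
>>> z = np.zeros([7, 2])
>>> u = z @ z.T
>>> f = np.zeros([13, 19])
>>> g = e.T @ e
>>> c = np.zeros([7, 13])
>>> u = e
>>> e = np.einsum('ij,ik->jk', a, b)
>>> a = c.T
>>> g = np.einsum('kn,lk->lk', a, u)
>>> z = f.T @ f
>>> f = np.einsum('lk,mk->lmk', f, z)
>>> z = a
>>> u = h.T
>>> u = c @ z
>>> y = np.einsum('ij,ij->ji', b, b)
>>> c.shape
(7, 13)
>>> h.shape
(19, 19)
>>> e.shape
(2, 29)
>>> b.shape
(5, 29)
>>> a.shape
(13, 7)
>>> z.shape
(13, 7)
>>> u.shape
(7, 7)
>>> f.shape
(13, 19, 19)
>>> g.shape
(29, 13)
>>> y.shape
(29, 5)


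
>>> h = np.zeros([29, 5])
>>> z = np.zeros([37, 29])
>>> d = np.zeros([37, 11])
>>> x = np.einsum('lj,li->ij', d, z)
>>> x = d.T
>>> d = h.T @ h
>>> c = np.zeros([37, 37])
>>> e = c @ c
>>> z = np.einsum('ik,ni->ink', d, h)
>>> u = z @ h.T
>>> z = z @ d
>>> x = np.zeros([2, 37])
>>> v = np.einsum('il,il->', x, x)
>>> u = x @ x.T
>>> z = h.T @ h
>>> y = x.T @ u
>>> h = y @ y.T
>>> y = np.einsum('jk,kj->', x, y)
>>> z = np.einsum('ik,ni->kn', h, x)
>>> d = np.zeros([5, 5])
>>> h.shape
(37, 37)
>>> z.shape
(37, 2)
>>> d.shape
(5, 5)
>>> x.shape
(2, 37)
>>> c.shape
(37, 37)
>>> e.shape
(37, 37)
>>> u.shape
(2, 2)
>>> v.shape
()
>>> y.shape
()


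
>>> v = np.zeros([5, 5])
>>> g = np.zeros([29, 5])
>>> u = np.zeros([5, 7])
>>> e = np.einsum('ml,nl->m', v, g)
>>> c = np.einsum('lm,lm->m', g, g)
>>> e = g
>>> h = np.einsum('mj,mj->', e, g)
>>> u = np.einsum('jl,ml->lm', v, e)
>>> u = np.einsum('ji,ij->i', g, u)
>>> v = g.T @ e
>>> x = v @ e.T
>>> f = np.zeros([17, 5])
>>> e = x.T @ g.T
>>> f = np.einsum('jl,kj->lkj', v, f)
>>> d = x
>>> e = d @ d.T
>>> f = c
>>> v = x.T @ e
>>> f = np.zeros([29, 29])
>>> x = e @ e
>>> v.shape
(29, 5)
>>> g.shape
(29, 5)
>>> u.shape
(5,)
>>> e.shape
(5, 5)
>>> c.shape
(5,)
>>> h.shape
()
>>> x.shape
(5, 5)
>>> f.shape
(29, 29)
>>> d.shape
(5, 29)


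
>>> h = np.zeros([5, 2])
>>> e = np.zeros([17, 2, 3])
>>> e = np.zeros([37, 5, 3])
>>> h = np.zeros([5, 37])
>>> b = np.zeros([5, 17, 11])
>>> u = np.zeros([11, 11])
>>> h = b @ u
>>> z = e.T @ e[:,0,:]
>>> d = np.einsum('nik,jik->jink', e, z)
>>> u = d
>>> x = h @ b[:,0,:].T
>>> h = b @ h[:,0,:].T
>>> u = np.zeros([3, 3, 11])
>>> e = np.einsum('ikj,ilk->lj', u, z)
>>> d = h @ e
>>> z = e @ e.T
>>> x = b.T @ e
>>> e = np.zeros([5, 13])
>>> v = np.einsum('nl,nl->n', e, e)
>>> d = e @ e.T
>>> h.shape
(5, 17, 5)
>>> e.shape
(5, 13)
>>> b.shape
(5, 17, 11)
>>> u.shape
(3, 3, 11)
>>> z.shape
(5, 5)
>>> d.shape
(5, 5)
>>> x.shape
(11, 17, 11)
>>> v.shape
(5,)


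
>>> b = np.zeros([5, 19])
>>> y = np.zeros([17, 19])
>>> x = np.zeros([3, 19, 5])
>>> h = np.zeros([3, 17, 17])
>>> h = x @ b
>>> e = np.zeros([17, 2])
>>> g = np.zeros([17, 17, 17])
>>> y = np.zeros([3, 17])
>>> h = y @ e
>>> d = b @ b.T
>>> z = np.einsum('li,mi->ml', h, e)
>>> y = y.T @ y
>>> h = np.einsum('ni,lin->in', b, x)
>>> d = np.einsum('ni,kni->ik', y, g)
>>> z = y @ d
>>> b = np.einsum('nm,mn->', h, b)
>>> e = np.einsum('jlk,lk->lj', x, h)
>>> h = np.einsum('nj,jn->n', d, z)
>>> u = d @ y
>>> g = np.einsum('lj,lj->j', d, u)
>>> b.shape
()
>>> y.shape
(17, 17)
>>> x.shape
(3, 19, 5)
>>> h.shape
(17,)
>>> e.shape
(19, 3)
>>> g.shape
(17,)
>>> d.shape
(17, 17)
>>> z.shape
(17, 17)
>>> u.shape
(17, 17)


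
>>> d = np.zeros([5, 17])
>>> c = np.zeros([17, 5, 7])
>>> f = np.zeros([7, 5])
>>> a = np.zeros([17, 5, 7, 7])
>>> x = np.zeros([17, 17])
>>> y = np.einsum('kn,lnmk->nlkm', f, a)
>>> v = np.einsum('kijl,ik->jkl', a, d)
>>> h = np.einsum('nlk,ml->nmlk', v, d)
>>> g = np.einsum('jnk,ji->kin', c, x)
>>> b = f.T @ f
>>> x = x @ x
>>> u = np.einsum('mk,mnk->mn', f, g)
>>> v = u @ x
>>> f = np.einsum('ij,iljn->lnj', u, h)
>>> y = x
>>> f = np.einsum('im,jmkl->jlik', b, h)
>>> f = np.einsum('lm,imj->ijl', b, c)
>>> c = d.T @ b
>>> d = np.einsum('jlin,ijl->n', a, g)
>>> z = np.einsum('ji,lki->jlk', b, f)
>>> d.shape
(7,)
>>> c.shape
(17, 5)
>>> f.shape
(17, 7, 5)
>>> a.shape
(17, 5, 7, 7)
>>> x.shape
(17, 17)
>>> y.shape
(17, 17)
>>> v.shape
(7, 17)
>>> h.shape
(7, 5, 17, 7)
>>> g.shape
(7, 17, 5)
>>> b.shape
(5, 5)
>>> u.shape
(7, 17)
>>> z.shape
(5, 17, 7)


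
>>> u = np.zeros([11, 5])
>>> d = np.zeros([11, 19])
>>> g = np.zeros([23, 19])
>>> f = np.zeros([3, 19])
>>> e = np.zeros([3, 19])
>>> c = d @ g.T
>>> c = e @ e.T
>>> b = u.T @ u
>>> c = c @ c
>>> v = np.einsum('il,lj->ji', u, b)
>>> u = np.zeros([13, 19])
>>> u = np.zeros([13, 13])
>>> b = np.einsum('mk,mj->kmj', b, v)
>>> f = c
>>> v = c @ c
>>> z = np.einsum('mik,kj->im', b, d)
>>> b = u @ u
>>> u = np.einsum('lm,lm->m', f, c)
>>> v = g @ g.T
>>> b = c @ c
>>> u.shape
(3,)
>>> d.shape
(11, 19)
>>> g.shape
(23, 19)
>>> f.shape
(3, 3)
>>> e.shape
(3, 19)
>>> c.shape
(3, 3)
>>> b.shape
(3, 3)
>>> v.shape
(23, 23)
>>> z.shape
(5, 5)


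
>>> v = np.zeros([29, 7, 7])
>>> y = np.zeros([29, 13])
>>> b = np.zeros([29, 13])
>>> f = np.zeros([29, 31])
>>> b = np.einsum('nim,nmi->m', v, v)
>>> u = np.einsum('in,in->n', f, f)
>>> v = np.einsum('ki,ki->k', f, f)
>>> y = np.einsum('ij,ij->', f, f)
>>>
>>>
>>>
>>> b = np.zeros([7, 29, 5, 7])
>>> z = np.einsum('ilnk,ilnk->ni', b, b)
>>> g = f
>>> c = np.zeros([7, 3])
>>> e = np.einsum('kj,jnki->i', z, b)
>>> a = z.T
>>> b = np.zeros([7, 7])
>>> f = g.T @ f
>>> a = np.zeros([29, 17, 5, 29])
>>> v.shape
(29,)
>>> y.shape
()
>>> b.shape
(7, 7)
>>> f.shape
(31, 31)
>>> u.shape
(31,)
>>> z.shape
(5, 7)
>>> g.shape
(29, 31)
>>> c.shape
(7, 3)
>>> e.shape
(7,)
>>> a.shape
(29, 17, 5, 29)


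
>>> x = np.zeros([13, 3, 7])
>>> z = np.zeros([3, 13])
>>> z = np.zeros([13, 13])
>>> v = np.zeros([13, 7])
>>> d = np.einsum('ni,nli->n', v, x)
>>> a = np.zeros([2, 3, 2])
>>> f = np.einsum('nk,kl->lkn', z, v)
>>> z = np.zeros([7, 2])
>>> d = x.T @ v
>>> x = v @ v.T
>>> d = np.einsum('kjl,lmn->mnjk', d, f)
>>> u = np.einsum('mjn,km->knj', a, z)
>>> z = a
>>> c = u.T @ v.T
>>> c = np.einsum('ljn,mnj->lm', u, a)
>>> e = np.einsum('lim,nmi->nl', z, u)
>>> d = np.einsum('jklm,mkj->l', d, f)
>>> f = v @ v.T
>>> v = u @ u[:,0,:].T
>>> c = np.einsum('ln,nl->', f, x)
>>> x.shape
(13, 13)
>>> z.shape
(2, 3, 2)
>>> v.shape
(7, 2, 7)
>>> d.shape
(3,)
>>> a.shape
(2, 3, 2)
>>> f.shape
(13, 13)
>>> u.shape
(7, 2, 3)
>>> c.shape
()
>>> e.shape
(7, 2)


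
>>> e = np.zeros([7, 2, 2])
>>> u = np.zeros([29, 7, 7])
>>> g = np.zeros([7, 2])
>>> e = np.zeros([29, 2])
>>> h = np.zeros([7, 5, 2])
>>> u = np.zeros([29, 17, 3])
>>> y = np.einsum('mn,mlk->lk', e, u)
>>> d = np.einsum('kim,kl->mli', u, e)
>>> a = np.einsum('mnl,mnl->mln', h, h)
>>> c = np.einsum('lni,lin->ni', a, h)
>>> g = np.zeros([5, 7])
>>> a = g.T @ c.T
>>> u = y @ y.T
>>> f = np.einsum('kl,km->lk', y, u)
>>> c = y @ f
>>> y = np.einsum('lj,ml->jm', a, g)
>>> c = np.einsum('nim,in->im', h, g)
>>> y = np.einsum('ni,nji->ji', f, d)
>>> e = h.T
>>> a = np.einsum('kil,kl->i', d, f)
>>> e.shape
(2, 5, 7)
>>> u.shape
(17, 17)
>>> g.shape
(5, 7)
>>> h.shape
(7, 5, 2)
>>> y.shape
(2, 17)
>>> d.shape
(3, 2, 17)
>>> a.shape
(2,)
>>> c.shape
(5, 2)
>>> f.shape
(3, 17)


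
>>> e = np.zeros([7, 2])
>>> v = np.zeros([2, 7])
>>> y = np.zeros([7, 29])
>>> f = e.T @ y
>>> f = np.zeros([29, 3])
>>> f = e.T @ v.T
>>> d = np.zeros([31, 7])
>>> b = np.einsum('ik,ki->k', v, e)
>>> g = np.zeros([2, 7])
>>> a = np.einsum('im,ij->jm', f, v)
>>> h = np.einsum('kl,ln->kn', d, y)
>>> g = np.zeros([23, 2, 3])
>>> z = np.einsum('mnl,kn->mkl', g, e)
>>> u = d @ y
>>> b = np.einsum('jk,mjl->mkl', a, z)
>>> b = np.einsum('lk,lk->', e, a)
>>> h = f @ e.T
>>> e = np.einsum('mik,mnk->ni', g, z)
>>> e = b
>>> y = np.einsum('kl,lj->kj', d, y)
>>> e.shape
()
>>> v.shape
(2, 7)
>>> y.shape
(31, 29)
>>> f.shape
(2, 2)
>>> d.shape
(31, 7)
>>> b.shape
()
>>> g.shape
(23, 2, 3)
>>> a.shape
(7, 2)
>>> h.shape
(2, 7)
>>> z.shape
(23, 7, 3)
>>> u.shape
(31, 29)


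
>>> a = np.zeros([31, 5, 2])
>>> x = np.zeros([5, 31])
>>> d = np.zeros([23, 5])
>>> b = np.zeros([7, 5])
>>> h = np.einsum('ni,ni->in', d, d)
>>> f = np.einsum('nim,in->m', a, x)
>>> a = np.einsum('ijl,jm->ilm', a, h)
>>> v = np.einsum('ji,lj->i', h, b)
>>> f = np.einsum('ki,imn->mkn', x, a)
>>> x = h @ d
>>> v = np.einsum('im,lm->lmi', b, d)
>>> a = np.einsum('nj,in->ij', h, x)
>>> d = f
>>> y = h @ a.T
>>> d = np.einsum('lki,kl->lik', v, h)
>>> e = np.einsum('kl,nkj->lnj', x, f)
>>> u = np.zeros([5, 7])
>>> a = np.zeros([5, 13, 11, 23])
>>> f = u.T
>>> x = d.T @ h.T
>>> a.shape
(5, 13, 11, 23)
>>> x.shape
(5, 7, 5)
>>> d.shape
(23, 7, 5)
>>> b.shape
(7, 5)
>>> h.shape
(5, 23)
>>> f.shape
(7, 5)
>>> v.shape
(23, 5, 7)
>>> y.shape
(5, 5)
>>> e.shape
(5, 2, 23)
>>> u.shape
(5, 7)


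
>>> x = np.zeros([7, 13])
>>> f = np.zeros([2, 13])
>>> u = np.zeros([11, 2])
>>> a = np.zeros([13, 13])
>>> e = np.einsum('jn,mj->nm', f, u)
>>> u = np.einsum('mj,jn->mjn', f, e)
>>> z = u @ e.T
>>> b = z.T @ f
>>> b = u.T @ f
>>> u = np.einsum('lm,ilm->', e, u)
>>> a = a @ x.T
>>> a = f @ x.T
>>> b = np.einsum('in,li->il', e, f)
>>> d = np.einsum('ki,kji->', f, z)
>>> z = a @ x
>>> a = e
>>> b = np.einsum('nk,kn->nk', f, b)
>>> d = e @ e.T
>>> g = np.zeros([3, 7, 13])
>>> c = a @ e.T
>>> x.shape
(7, 13)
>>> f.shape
(2, 13)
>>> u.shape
()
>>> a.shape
(13, 11)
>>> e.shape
(13, 11)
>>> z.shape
(2, 13)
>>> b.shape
(2, 13)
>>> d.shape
(13, 13)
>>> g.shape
(3, 7, 13)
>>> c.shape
(13, 13)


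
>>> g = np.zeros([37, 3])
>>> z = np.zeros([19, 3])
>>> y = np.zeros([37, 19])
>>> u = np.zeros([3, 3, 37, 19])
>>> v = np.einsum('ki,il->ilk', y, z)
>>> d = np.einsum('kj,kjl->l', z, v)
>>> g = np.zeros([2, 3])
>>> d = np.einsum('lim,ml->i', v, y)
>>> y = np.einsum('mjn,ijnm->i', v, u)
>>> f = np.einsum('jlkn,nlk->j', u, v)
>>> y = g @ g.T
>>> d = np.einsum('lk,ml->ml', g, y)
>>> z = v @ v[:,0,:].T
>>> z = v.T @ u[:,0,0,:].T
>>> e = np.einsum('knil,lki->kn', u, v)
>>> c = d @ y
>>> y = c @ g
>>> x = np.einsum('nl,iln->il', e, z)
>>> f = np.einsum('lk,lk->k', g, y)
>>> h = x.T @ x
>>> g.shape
(2, 3)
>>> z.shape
(37, 3, 3)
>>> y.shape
(2, 3)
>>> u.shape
(3, 3, 37, 19)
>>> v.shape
(19, 3, 37)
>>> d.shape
(2, 2)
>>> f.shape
(3,)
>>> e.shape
(3, 3)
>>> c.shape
(2, 2)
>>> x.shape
(37, 3)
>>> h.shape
(3, 3)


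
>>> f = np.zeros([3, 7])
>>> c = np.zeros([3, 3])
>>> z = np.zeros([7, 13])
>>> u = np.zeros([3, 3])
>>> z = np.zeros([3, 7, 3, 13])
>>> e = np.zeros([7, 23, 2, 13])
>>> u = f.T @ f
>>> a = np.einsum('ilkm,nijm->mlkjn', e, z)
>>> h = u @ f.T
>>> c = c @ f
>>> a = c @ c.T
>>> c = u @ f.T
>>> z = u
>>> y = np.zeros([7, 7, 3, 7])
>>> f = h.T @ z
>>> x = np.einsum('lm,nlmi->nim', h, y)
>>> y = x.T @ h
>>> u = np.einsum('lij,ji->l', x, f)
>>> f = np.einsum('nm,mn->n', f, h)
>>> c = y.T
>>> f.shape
(3,)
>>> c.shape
(3, 7, 3)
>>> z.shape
(7, 7)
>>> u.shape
(7,)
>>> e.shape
(7, 23, 2, 13)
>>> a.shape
(3, 3)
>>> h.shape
(7, 3)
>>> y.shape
(3, 7, 3)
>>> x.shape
(7, 7, 3)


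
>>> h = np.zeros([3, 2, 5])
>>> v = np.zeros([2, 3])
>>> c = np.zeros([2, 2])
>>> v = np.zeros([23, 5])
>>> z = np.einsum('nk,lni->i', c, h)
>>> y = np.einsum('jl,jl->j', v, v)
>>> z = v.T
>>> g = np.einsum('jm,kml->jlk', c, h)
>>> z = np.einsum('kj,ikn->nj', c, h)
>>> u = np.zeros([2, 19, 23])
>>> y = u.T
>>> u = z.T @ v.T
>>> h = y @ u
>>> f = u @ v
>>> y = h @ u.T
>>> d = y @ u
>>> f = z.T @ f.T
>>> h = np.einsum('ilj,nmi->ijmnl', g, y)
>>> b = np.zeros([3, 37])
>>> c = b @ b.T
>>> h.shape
(2, 3, 19, 23, 5)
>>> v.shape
(23, 5)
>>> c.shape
(3, 3)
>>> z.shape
(5, 2)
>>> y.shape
(23, 19, 2)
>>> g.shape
(2, 5, 3)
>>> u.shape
(2, 23)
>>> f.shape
(2, 2)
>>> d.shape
(23, 19, 23)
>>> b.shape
(3, 37)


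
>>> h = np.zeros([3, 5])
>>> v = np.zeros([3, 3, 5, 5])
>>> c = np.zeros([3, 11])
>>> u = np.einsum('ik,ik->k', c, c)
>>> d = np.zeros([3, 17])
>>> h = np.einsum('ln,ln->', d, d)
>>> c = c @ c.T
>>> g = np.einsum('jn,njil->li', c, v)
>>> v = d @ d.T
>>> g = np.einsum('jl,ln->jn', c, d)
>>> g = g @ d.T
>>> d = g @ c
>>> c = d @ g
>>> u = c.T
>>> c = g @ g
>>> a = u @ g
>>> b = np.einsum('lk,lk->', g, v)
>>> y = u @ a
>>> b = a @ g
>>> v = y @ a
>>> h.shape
()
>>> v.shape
(3, 3)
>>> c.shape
(3, 3)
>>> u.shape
(3, 3)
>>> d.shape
(3, 3)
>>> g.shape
(3, 3)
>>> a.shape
(3, 3)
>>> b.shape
(3, 3)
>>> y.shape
(3, 3)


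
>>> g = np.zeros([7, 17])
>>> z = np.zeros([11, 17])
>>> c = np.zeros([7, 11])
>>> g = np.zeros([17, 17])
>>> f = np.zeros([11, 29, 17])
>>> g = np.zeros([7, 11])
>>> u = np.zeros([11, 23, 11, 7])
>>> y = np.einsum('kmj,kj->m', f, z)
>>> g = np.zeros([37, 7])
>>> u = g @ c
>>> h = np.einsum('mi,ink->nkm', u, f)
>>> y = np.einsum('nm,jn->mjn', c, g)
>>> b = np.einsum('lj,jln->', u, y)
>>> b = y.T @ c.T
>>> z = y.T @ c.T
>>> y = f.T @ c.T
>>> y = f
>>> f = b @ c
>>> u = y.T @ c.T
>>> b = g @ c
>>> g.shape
(37, 7)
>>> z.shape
(7, 37, 7)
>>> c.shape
(7, 11)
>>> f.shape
(7, 37, 11)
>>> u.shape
(17, 29, 7)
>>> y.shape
(11, 29, 17)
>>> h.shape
(29, 17, 37)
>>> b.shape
(37, 11)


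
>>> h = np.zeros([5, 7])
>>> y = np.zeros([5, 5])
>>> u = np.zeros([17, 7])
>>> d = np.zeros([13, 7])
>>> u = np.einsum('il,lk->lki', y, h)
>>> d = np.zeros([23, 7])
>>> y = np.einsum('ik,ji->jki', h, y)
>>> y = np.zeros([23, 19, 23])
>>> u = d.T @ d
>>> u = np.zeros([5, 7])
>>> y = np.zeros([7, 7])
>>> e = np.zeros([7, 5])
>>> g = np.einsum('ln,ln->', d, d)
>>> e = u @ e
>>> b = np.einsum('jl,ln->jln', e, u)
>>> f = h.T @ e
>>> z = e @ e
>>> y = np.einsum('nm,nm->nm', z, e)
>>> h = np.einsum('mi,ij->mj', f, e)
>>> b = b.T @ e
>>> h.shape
(7, 5)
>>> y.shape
(5, 5)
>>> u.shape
(5, 7)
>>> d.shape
(23, 7)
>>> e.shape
(5, 5)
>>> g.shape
()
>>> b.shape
(7, 5, 5)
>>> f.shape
(7, 5)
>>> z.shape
(5, 5)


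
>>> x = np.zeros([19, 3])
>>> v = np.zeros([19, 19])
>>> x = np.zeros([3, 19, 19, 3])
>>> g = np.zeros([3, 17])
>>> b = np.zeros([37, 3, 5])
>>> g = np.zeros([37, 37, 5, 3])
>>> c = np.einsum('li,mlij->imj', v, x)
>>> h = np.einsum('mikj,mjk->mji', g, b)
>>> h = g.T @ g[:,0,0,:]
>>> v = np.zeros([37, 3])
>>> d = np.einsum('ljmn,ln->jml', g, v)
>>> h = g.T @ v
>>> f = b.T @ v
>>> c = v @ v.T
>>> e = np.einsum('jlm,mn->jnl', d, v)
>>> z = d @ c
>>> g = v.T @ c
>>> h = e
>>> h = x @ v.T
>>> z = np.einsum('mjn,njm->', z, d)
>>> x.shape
(3, 19, 19, 3)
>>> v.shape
(37, 3)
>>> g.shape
(3, 37)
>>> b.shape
(37, 3, 5)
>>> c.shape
(37, 37)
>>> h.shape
(3, 19, 19, 37)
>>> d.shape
(37, 5, 37)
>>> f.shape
(5, 3, 3)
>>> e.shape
(37, 3, 5)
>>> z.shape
()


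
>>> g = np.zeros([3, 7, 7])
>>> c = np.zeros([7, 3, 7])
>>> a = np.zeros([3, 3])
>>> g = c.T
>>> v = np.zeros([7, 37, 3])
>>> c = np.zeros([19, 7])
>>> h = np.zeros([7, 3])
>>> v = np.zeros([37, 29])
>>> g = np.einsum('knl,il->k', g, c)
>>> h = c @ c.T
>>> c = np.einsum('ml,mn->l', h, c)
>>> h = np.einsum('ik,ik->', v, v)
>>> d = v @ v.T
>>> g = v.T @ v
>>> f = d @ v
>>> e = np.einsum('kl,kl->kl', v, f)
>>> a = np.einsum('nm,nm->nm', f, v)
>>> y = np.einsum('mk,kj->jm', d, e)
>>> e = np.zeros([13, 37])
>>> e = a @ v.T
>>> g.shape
(29, 29)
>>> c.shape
(19,)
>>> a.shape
(37, 29)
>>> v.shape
(37, 29)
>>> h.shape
()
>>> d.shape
(37, 37)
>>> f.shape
(37, 29)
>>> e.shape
(37, 37)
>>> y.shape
(29, 37)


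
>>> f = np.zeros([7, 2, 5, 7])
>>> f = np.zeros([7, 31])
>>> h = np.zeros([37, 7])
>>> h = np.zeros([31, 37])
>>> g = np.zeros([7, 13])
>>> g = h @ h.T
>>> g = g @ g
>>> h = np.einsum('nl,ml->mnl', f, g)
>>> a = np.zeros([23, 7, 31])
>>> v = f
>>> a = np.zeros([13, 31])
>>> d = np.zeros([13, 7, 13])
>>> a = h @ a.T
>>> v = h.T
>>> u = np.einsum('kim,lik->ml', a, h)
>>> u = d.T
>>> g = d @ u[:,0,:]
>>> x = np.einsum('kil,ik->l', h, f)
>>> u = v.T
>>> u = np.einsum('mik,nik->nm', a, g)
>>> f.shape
(7, 31)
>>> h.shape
(31, 7, 31)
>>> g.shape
(13, 7, 13)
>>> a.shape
(31, 7, 13)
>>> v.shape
(31, 7, 31)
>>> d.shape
(13, 7, 13)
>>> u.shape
(13, 31)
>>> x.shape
(31,)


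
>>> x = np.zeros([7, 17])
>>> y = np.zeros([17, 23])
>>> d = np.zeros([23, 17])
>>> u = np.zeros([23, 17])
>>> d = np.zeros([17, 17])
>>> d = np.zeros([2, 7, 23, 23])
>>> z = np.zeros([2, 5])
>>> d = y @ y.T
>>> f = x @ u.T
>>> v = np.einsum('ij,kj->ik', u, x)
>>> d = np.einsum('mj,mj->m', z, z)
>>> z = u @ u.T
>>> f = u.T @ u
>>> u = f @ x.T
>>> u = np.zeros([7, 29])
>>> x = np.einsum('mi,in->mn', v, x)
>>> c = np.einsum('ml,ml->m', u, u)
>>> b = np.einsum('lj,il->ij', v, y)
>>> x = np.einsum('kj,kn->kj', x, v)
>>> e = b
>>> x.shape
(23, 17)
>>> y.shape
(17, 23)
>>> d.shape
(2,)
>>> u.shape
(7, 29)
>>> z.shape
(23, 23)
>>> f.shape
(17, 17)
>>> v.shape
(23, 7)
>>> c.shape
(7,)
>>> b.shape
(17, 7)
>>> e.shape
(17, 7)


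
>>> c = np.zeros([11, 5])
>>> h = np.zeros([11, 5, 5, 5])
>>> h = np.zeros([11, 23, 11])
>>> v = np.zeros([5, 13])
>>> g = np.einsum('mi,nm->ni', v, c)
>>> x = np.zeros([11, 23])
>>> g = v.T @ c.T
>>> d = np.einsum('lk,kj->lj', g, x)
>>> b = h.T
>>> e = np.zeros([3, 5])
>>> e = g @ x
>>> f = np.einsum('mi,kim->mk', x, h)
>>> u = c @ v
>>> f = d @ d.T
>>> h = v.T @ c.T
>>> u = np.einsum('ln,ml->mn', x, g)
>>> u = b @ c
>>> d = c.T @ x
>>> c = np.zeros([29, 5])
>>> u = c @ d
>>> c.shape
(29, 5)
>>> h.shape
(13, 11)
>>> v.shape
(5, 13)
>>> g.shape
(13, 11)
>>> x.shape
(11, 23)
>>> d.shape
(5, 23)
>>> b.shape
(11, 23, 11)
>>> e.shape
(13, 23)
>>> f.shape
(13, 13)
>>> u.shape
(29, 23)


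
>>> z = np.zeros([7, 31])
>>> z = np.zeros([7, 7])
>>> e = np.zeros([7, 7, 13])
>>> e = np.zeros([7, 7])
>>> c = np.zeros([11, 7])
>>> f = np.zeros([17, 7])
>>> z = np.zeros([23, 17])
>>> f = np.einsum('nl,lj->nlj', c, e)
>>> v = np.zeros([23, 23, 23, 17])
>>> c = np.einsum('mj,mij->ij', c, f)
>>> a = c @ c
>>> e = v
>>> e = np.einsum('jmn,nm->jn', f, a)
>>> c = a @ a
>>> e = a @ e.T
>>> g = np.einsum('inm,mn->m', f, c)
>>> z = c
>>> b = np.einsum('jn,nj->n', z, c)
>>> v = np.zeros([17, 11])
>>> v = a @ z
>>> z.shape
(7, 7)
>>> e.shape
(7, 11)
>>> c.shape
(7, 7)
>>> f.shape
(11, 7, 7)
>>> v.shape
(7, 7)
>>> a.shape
(7, 7)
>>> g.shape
(7,)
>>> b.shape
(7,)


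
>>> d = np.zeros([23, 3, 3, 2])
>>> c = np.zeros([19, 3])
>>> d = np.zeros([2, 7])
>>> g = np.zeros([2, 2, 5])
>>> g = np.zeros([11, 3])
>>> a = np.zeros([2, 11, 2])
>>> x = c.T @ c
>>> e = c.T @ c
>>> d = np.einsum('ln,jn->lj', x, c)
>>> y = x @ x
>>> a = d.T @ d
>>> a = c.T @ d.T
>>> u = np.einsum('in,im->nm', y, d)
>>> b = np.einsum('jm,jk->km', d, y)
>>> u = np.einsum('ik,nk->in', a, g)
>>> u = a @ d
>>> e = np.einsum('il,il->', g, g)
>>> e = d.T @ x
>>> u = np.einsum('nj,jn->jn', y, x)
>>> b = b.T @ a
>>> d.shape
(3, 19)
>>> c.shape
(19, 3)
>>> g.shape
(11, 3)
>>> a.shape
(3, 3)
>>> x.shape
(3, 3)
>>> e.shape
(19, 3)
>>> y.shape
(3, 3)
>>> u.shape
(3, 3)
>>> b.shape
(19, 3)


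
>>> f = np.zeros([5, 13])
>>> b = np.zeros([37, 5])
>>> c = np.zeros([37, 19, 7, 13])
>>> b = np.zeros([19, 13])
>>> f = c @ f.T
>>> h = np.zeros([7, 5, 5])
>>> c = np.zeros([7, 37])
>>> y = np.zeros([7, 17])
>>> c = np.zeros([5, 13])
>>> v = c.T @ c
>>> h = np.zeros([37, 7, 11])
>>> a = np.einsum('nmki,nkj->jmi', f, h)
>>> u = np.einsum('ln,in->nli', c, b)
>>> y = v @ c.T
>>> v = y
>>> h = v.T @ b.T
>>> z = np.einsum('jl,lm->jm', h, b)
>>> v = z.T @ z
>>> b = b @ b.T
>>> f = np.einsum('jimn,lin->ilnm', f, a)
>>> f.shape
(19, 11, 5, 7)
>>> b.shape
(19, 19)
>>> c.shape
(5, 13)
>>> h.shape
(5, 19)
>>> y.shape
(13, 5)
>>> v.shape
(13, 13)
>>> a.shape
(11, 19, 5)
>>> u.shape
(13, 5, 19)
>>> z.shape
(5, 13)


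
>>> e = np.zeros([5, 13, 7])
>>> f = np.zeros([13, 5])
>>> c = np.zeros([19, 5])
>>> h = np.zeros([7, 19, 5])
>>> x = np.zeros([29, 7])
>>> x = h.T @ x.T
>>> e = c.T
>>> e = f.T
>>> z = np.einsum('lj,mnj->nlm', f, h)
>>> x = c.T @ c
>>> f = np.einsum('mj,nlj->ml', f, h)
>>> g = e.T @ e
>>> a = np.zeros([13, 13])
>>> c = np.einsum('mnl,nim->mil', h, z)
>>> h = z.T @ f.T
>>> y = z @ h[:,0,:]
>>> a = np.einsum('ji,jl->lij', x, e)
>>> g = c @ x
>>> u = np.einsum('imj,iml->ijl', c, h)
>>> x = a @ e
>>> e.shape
(5, 13)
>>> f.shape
(13, 19)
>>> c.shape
(7, 13, 5)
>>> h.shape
(7, 13, 13)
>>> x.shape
(13, 5, 13)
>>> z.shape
(19, 13, 7)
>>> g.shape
(7, 13, 5)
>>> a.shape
(13, 5, 5)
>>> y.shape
(19, 13, 13)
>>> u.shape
(7, 5, 13)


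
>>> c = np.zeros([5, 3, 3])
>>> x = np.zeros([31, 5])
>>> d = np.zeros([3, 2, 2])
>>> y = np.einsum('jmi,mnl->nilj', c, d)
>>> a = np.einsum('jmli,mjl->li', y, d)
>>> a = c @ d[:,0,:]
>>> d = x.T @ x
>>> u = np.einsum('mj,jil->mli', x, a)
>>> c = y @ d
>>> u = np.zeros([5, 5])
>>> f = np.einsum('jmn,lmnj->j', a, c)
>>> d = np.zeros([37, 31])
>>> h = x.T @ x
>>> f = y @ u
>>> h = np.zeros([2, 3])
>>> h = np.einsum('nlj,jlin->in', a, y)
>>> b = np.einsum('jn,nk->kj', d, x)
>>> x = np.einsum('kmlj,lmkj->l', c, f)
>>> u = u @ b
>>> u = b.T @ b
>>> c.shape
(2, 3, 2, 5)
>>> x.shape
(2,)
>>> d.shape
(37, 31)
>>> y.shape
(2, 3, 2, 5)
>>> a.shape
(5, 3, 2)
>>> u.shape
(37, 37)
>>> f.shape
(2, 3, 2, 5)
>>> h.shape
(2, 5)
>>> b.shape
(5, 37)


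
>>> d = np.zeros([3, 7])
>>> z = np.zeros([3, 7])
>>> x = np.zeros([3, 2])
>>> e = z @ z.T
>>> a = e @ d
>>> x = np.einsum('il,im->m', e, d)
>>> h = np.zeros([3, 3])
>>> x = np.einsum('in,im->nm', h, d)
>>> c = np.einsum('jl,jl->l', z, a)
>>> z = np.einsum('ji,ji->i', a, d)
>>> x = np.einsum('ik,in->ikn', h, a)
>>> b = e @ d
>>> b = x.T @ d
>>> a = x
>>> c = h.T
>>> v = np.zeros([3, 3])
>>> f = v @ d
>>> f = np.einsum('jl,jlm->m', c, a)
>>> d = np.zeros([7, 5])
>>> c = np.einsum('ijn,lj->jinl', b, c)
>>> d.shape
(7, 5)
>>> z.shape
(7,)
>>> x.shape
(3, 3, 7)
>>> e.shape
(3, 3)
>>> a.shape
(3, 3, 7)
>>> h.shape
(3, 3)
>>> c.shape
(3, 7, 7, 3)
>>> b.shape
(7, 3, 7)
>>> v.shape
(3, 3)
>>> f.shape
(7,)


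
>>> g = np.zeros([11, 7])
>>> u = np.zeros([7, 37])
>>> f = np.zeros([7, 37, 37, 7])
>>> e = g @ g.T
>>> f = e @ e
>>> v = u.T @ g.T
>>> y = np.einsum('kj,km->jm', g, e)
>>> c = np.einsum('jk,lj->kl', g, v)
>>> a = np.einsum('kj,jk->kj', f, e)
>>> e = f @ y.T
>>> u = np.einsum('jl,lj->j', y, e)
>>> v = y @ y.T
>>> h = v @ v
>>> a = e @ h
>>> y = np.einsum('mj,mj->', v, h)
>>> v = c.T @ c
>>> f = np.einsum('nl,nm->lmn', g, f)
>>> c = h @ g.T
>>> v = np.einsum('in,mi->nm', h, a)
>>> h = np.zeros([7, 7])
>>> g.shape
(11, 7)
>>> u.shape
(7,)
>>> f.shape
(7, 11, 11)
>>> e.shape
(11, 7)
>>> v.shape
(7, 11)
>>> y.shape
()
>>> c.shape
(7, 11)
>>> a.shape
(11, 7)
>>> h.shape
(7, 7)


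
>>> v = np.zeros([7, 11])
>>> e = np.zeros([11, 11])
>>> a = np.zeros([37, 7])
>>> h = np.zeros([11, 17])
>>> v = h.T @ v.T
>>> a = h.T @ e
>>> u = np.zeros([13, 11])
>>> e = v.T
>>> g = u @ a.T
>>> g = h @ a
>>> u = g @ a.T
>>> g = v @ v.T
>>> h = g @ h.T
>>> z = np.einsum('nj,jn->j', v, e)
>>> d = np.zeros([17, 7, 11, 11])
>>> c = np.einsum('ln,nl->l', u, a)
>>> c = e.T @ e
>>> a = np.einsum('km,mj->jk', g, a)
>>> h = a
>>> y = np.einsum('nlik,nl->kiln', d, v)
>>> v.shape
(17, 7)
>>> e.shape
(7, 17)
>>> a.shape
(11, 17)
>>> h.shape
(11, 17)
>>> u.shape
(11, 17)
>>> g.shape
(17, 17)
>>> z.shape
(7,)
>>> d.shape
(17, 7, 11, 11)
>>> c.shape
(17, 17)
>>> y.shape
(11, 11, 7, 17)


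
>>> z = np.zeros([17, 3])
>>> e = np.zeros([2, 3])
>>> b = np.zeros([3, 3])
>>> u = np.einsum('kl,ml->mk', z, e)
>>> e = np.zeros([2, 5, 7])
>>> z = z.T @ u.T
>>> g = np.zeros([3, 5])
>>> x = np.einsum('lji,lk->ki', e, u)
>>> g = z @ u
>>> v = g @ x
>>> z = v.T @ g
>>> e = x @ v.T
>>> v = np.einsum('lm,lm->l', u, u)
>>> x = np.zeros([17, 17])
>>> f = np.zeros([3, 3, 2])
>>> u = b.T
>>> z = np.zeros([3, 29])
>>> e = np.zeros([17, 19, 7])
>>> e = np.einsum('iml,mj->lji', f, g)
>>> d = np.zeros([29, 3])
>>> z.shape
(3, 29)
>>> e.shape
(2, 17, 3)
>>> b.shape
(3, 3)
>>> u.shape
(3, 3)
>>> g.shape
(3, 17)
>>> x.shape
(17, 17)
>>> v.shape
(2,)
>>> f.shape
(3, 3, 2)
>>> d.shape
(29, 3)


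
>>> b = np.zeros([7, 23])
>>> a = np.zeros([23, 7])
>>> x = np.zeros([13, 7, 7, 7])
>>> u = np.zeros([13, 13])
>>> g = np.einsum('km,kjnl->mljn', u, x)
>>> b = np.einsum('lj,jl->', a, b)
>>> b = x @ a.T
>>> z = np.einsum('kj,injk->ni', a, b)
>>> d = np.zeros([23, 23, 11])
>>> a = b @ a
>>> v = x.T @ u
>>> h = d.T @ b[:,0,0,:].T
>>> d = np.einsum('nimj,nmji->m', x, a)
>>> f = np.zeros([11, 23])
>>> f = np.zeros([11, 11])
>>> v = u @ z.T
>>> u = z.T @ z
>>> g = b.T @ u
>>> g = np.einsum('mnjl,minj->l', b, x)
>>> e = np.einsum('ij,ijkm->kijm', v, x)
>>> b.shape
(13, 7, 7, 23)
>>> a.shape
(13, 7, 7, 7)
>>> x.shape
(13, 7, 7, 7)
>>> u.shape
(13, 13)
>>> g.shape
(23,)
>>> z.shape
(7, 13)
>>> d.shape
(7,)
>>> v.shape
(13, 7)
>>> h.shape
(11, 23, 13)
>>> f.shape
(11, 11)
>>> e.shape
(7, 13, 7, 7)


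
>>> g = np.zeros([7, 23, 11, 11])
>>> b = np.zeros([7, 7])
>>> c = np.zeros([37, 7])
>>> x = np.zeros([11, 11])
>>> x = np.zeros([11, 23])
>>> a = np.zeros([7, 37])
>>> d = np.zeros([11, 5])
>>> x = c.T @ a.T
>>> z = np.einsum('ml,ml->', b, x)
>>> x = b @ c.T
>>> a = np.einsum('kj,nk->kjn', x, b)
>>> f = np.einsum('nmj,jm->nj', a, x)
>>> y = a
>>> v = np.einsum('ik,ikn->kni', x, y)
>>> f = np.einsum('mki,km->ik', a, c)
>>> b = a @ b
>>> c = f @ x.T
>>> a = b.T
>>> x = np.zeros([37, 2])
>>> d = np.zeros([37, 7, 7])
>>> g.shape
(7, 23, 11, 11)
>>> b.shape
(7, 37, 7)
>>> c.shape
(7, 7)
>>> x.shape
(37, 2)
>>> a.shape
(7, 37, 7)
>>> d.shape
(37, 7, 7)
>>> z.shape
()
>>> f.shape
(7, 37)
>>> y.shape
(7, 37, 7)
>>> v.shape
(37, 7, 7)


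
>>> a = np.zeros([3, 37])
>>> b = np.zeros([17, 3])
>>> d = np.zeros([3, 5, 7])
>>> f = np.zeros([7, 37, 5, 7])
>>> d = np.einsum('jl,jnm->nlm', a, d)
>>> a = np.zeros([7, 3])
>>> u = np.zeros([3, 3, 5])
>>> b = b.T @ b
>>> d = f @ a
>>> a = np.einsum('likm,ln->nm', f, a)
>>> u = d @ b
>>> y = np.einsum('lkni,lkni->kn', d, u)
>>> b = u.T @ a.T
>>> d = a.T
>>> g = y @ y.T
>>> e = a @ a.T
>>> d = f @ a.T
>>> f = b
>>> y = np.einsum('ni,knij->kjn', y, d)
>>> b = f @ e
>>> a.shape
(3, 7)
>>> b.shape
(3, 5, 37, 3)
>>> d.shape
(7, 37, 5, 3)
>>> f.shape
(3, 5, 37, 3)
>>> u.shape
(7, 37, 5, 3)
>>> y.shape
(7, 3, 37)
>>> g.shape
(37, 37)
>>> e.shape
(3, 3)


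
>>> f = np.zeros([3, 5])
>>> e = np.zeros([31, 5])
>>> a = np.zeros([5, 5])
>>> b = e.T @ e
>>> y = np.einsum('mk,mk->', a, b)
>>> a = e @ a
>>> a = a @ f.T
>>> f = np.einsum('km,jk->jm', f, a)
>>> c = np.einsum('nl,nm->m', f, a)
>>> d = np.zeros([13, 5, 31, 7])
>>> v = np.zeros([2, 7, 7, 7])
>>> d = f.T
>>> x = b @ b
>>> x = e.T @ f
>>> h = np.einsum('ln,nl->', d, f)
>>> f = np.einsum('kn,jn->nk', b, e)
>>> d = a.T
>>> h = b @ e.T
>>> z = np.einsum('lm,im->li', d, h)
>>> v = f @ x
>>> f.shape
(5, 5)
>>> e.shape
(31, 5)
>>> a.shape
(31, 3)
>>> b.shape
(5, 5)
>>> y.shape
()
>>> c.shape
(3,)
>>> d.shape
(3, 31)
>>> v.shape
(5, 5)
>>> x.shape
(5, 5)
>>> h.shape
(5, 31)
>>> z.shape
(3, 5)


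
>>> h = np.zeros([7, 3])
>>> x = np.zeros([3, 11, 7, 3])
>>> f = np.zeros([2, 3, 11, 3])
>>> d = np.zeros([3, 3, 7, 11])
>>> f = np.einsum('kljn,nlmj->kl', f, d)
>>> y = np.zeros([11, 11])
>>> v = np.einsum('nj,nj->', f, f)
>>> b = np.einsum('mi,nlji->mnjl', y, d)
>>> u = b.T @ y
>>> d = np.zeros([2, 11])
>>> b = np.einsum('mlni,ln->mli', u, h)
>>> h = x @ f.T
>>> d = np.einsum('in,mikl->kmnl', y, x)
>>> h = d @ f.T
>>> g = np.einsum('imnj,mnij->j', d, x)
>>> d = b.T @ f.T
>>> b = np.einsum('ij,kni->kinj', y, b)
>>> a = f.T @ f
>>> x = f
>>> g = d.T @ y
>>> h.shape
(7, 3, 11, 2)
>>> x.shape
(2, 3)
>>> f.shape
(2, 3)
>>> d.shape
(11, 7, 2)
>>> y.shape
(11, 11)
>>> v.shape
()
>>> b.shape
(3, 11, 7, 11)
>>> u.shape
(3, 7, 3, 11)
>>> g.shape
(2, 7, 11)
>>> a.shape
(3, 3)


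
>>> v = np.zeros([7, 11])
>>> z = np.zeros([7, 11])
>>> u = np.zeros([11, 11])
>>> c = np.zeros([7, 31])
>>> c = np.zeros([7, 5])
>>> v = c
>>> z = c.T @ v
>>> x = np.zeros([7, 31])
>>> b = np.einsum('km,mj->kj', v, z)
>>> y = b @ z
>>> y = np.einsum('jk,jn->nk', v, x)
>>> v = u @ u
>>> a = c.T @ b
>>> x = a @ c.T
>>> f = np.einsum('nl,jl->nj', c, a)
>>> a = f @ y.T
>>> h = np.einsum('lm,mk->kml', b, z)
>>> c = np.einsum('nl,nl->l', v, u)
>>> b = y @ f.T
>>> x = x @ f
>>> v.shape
(11, 11)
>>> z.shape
(5, 5)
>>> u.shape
(11, 11)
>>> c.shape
(11,)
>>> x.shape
(5, 5)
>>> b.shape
(31, 7)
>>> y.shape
(31, 5)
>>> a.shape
(7, 31)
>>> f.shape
(7, 5)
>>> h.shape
(5, 5, 7)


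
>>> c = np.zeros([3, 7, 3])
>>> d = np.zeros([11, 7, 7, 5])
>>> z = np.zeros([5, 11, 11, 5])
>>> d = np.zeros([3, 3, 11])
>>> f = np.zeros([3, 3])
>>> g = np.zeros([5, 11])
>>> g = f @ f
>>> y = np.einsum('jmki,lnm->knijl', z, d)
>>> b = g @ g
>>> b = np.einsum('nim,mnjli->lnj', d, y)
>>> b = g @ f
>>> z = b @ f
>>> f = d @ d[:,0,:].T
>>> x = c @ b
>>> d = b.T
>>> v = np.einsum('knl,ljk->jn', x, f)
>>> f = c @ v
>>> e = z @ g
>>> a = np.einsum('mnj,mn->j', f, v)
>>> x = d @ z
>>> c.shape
(3, 7, 3)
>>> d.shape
(3, 3)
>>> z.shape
(3, 3)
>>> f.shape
(3, 7, 7)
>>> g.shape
(3, 3)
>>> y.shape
(11, 3, 5, 5, 3)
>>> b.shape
(3, 3)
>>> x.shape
(3, 3)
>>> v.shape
(3, 7)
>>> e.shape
(3, 3)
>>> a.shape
(7,)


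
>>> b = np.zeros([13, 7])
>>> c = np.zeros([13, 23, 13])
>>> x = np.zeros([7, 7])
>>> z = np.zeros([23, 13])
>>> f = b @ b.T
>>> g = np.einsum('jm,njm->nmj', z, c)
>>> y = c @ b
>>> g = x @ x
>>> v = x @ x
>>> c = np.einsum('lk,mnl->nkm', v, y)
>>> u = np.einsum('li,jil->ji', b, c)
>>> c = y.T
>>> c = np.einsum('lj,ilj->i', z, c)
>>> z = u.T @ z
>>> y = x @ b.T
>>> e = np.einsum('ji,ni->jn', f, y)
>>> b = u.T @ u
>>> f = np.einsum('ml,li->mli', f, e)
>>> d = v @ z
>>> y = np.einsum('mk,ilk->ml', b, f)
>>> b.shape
(7, 7)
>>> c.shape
(7,)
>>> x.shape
(7, 7)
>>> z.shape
(7, 13)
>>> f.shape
(13, 13, 7)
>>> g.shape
(7, 7)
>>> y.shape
(7, 13)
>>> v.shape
(7, 7)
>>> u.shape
(23, 7)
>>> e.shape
(13, 7)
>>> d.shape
(7, 13)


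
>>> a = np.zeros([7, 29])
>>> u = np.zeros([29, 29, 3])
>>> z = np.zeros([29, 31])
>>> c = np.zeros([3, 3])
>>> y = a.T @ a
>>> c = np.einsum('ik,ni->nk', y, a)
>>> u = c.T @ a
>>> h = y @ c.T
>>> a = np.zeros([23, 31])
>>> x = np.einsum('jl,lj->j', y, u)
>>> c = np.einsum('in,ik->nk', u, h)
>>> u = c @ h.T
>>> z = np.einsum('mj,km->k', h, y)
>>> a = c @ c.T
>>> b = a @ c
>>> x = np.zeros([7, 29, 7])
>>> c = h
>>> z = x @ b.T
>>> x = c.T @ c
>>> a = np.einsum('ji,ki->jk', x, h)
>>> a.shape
(7, 29)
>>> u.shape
(29, 29)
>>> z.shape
(7, 29, 29)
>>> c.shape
(29, 7)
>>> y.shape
(29, 29)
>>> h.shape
(29, 7)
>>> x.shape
(7, 7)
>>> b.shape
(29, 7)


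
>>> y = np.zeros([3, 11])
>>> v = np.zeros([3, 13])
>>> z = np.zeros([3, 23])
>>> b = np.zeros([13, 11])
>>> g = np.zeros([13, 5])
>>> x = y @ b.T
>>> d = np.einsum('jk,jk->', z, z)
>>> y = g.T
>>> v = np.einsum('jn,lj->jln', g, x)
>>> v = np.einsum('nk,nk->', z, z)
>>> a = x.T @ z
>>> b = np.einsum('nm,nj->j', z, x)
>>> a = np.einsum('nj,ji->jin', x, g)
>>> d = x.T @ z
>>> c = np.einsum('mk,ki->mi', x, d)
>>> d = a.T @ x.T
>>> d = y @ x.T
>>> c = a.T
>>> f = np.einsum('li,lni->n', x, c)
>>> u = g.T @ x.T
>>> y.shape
(5, 13)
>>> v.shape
()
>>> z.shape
(3, 23)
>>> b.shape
(13,)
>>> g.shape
(13, 5)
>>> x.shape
(3, 13)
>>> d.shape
(5, 3)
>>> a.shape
(13, 5, 3)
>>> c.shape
(3, 5, 13)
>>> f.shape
(5,)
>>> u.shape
(5, 3)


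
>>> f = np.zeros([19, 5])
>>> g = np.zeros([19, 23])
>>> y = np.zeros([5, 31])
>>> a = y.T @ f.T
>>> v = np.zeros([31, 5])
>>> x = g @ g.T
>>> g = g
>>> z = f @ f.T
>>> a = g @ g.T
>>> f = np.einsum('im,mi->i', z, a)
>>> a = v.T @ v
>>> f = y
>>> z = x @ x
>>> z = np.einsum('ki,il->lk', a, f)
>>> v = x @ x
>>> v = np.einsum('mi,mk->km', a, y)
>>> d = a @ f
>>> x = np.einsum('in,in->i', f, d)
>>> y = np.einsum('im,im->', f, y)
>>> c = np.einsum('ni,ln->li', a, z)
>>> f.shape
(5, 31)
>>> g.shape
(19, 23)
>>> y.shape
()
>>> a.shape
(5, 5)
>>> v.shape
(31, 5)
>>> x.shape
(5,)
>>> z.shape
(31, 5)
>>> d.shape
(5, 31)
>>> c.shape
(31, 5)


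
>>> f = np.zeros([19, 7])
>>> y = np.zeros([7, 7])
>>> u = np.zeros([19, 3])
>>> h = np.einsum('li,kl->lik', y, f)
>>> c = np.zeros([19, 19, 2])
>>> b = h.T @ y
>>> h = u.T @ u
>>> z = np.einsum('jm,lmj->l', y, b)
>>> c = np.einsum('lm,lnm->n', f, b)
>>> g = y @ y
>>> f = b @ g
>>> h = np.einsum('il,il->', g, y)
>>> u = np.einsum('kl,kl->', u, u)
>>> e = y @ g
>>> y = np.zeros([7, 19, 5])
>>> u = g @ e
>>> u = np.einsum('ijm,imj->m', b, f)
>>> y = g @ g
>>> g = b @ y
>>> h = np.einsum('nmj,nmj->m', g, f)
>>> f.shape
(19, 7, 7)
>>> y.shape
(7, 7)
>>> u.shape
(7,)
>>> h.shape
(7,)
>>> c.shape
(7,)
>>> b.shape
(19, 7, 7)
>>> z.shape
(19,)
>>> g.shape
(19, 7, 7)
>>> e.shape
(7, 7)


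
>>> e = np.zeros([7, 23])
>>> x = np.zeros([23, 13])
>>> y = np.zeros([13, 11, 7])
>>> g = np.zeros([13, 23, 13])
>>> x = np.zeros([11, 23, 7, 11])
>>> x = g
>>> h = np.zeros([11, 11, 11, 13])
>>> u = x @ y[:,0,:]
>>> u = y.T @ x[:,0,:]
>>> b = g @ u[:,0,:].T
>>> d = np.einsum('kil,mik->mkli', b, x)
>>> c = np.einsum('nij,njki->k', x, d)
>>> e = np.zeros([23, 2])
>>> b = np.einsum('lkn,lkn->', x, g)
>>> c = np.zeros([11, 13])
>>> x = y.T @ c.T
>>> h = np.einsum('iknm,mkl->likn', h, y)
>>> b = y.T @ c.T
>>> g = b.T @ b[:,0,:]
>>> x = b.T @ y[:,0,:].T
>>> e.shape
(23, 2)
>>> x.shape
(11, 11, 13)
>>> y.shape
(13, 11, 7)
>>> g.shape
(11, 11, 11)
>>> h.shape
(7, 11, 11, 11)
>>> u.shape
(7, 11, 13)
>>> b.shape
(7, 11, 11)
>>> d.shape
(13, 13, 7, 23)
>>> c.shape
(11, 13)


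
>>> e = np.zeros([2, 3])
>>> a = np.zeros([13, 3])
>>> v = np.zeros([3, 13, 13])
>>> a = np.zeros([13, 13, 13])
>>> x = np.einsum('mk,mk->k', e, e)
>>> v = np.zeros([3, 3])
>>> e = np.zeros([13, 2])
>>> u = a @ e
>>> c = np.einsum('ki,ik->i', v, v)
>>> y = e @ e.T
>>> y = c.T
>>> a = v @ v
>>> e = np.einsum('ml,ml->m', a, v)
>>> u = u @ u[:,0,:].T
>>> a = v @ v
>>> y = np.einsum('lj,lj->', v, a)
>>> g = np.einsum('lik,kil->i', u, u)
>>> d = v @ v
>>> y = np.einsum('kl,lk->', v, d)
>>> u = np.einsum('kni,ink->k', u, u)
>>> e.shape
(3,)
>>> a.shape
(3, 3)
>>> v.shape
(3, 3)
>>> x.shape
(3,)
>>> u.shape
(13,)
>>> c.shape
(3,)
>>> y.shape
()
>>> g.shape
(13,)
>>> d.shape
(3, 3)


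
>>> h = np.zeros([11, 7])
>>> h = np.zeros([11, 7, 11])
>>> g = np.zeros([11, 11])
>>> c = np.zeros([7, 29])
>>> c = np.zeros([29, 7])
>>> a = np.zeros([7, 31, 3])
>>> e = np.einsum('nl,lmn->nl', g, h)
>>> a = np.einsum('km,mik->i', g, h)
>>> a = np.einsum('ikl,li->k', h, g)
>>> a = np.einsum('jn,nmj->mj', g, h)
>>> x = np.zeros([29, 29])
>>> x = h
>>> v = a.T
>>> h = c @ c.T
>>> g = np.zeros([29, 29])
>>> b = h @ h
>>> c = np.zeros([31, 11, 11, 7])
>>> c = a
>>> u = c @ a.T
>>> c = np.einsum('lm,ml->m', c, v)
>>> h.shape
(29, 29)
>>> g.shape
(29, 29)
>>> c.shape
(11,)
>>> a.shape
(7, 11)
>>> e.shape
(11, 11)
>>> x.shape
(11, 7, 11)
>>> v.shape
(11, 7)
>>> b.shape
(29, 29)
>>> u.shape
(7, 7)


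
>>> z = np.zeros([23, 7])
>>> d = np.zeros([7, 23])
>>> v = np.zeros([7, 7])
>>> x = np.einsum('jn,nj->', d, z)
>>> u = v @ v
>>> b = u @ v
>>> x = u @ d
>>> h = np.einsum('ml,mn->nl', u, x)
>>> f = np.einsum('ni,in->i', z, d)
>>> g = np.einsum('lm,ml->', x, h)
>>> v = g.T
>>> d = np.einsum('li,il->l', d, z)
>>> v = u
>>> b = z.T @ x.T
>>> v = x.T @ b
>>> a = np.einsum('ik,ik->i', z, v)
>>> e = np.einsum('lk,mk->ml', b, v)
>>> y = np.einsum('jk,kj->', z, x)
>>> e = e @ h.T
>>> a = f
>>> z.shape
(23, 7)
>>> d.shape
(7,)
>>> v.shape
(23, 7)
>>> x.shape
(7, 23)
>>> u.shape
(7, 7)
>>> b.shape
(7, 7)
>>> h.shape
(23, 7)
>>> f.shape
(7,)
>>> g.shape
()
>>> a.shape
(7,)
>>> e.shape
(23, 23)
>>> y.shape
()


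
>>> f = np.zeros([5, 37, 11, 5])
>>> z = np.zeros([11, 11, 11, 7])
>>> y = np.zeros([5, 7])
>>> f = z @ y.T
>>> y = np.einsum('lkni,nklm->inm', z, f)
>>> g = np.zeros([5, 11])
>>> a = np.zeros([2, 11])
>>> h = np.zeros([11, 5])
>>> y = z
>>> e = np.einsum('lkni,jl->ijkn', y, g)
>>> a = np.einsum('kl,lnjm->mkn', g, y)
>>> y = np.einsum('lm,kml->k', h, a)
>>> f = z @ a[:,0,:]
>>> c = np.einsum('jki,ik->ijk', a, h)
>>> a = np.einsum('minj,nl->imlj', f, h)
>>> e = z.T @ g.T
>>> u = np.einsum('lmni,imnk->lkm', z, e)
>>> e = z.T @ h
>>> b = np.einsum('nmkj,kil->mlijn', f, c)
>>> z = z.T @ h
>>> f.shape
(11, 11, 11, 11)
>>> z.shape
(7, 11, 11, 5)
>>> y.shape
(7,)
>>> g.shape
(5, 11)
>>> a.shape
(11, 11, 5, 11)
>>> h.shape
(11, 5)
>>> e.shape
(7, 11, 11, 5)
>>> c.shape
(11, 7, 5)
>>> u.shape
(11, 5, 11)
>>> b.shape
(11, 5, 7, 11, 11)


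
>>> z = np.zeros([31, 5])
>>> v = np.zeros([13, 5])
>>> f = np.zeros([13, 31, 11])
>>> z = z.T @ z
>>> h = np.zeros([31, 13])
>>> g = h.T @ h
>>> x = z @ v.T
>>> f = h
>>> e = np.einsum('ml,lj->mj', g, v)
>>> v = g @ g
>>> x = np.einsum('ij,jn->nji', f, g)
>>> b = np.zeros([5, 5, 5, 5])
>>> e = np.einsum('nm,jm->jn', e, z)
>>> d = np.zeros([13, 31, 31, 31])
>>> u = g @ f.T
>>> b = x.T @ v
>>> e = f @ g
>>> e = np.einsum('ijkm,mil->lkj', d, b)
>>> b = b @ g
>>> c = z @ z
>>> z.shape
(5, 5)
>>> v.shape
(13, 13)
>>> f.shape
(31, 13)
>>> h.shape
(31, 13)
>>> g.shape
(13, 13)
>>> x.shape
(13, 13, 31)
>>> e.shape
(13, 31, 31)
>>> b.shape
(31, 13, 13)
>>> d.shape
(13, 31, 31, 31)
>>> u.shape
(13, 31)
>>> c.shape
(5, 5)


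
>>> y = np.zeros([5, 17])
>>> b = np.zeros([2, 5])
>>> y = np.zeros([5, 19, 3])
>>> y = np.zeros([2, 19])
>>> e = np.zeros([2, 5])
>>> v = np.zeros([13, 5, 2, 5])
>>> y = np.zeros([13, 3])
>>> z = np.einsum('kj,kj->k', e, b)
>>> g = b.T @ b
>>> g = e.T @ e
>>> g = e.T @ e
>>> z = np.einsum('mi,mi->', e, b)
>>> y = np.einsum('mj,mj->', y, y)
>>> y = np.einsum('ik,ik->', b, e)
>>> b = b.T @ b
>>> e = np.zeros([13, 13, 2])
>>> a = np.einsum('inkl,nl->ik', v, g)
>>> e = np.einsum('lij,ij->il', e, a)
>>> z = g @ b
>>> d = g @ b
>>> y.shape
()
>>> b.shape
(5, 5)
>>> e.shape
(13, 13)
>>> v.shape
(13, 5, 2, 5)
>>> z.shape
(5, 5)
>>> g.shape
(5, 5)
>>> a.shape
(13, 2)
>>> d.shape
(5, 5)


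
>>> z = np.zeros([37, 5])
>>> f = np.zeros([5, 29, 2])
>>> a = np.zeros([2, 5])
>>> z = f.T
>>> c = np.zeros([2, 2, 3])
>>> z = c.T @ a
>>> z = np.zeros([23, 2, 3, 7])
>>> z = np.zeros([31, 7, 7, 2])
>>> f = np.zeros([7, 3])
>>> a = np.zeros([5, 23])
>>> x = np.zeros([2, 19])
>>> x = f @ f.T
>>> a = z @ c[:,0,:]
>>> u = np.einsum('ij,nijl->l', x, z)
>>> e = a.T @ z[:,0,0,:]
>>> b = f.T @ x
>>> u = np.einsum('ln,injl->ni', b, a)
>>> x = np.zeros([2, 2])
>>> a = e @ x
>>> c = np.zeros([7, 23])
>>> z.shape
(31, 7, 7, 2)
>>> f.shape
(7, 3)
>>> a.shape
(3, 7, 7, 2)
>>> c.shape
(7, 23)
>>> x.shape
(2, 2)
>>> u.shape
(7, 31)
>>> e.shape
(3, 7, 7, 2)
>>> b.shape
(3, 7)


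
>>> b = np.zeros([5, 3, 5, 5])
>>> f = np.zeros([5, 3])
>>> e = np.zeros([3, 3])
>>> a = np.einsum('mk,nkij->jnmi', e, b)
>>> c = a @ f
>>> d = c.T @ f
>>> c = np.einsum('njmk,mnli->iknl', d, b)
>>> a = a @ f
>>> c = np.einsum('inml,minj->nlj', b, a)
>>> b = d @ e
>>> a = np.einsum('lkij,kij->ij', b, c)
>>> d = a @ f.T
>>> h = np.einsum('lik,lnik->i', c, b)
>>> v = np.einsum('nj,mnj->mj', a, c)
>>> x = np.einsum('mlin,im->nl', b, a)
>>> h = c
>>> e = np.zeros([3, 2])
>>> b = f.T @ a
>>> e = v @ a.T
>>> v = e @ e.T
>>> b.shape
(3, 3)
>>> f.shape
(5, 3)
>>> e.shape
(3, 5)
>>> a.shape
(5, 3)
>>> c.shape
(3, 5, 3)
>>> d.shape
(5, 5)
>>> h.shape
(3, 5, 3)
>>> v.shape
(3, 3)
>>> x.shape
(3, 3)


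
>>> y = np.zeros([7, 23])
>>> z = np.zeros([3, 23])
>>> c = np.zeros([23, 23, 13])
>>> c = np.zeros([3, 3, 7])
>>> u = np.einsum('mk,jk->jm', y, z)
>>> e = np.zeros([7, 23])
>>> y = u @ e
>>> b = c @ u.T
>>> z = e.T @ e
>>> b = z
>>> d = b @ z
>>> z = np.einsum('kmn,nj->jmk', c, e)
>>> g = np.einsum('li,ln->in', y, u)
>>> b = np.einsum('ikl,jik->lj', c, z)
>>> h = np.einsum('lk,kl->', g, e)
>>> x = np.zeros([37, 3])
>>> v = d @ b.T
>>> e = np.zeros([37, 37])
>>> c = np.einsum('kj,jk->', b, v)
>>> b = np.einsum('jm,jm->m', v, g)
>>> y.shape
(3, 23)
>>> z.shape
(23, 3, 3)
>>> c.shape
()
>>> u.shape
(3, 7)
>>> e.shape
(37, 37)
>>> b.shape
(7,)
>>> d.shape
(23, 23)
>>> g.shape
(23, 7)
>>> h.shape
()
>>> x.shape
(37, 3)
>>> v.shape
(23, 7)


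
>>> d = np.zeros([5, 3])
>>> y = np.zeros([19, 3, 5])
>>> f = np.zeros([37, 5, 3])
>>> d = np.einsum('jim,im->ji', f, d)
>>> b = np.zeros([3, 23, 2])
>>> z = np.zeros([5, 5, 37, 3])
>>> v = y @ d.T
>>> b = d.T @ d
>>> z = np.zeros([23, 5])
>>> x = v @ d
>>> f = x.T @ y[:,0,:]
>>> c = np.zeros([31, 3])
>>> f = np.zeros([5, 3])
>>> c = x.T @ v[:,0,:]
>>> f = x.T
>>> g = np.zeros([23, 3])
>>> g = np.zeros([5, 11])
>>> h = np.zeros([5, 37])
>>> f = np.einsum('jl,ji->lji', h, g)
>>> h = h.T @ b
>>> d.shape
(37, 5)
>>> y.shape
(19, 3, 5)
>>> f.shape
(37, 5, 11)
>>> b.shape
(5, 5)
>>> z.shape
(23, 5)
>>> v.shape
(19, 3, 37)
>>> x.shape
(19, 3, 5)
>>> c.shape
(5, 3, 37)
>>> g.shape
(5, 11)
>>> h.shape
(37, 5)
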